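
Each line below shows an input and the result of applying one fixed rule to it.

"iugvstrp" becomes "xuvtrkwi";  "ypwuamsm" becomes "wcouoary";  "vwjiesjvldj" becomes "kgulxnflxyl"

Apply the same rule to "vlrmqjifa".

oslkhcxnt

Each output is the input with this applied: shift every letter 2 places forward in the alphabet (wrapping around), then move the first 3 characters to the end (rotate left by 3).
Starting from "vlrmqjifa": after the first operation, "xntoslkhc"; after the second, "oslkhcxnt".
(Check on "iugvstrp": → "kwixuvtr" → "xuvtrkwi" ✓)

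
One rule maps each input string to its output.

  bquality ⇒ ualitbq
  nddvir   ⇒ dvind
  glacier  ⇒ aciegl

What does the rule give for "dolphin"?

Each output is the input with this applied: delete the last character, then move the first 2 characters to the end (rotate left by 2).
Working it through for "dolphin": intermediate "dolphi", final "lphido".

lphido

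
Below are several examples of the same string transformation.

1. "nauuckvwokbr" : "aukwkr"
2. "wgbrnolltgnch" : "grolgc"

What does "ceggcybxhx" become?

The rule is to keep every other character starting from the second (positions 2nd, 4th, 6th, ...).
For "ceggcybxhx" the result is "egyxx".

egyxx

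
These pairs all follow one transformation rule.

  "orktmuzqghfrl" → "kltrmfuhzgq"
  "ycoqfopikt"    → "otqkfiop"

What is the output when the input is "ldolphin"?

What's happening: delete the first 2 characters, then take characters alternately from the front and the back (1st, last, 2nd, 2nd-last, ...).
For "ldolphin", step one produces "olphin"; step two turns that into "onliph".

onliph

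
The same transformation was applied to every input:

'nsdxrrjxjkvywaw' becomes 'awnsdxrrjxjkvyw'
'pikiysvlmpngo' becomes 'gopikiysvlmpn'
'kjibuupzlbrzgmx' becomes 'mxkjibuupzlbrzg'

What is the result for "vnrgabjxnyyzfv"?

fvvnrgabjxnyyz

The transformation: move the last 2 characters to the front (rotate right by 2).
Applying that to "vnrgabjxnyyzfv" gives "fvvnrgabjxnyyz".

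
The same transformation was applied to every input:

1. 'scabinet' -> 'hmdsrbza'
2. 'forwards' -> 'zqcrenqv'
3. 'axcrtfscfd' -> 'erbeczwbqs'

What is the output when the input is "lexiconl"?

bnmkkdwh

The rule is to swap the front and back halves of the string, then shift every letter 1 place backward in the alphabet (wrapping around).
For "lexiconl", step one produces "conllexi"; step two turns that into "bnmkkdwh".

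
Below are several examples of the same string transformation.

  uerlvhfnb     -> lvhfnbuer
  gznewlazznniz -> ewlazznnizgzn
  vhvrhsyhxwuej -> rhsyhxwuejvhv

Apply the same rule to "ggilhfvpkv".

Looking at the pairs, the operation is to move the first 3 characters to the end (rotate left by 3).
For "ggilhfvpkv" the result is "lhfvpkvggi".

lhfvpkvggi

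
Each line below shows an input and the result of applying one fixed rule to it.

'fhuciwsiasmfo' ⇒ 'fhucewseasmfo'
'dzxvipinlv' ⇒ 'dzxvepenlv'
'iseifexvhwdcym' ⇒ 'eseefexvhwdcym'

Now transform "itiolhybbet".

eteolhybbet

The transformation: replace every "i" with "e".
So "itiolhybbet" becomes "eteolhybbet".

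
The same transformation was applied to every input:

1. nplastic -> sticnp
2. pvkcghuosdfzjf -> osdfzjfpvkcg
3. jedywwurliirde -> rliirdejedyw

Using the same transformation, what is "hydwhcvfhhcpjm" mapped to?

The pattern: swap the front and back halves of the string, then delete the last 2 characters.
For "hydwhcvfhhcpjm" the result is "fhhcpjmhydwh".

fhhcpjmhydwh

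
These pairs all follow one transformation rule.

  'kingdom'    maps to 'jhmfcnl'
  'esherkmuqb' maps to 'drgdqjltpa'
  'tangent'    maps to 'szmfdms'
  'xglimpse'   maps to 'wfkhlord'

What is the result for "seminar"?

rdlhmzq

The pattern: shift every letter 1 place backward in the alphabet (wrapping around).
Doing the same to "seminar": "rdlhmzq".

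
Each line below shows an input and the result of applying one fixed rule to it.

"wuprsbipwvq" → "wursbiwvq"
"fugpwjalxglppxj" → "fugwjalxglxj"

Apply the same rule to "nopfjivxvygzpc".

nofjivxvygzc

The transformation: remove every "p".
Doing the same to "nopfjivxvygzpc": "nofjivxvygzc".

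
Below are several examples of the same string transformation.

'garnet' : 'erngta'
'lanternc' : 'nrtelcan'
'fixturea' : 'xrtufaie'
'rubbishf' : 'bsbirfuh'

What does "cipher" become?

What's happening: take characters alternately from the front and the back (1st, last, 2nd, 2nd-last, ...), then swap the front and back halves of the string.
On "cipher" that produces "ephcri".
(Check on "garnet": → "gtaern" → "erngta" ✓)

ephcri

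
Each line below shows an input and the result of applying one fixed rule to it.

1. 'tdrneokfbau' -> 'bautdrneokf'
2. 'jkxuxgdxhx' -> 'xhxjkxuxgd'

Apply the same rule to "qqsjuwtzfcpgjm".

Rule — move the last 3 characters to the front (rotate right by 3).
"qqsjuwtzfcpgjm" → "gjmqqsjuwtzfcp".

gjmqqsjuwtzfcp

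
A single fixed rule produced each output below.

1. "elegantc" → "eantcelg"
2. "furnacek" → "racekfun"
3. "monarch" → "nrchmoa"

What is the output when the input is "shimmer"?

The rule is to move the first 3 characters to the end (rotate left by 3), then swap the first and last characters.
Applying that to "shimmer" gives "imershm".

imershm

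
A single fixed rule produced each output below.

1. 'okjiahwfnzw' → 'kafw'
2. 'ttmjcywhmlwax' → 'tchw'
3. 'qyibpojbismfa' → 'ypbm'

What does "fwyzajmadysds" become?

waas

The transformation: keep one character in every 3, starting at position 2 (positions 2nd, 5th, 8th, ...).
"fwyzajmadysds" → "waas".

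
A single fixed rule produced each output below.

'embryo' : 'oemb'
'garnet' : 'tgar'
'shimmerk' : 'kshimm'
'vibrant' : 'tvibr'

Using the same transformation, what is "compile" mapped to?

ecomp

The pattern: move the last character to the front, then delete the last 2 characters.
"compile" → "ecompil" → "ecomp".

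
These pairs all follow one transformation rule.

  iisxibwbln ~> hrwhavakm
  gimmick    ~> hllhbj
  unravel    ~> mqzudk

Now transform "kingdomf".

hmfcnle

The pattern: shift every letter 1 place backward in the alphabet (wrapping around), then delete the first character.
On "kingdomf": the first step gives "jhmfcnle", and the second then gives "hmfcnle".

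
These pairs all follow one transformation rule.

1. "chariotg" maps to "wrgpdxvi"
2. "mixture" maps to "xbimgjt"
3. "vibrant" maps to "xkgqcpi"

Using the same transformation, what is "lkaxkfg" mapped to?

The transformation: swap each adjacent pair of characters (1↔2, 3↔4, ...), then shift every letter 11 places backward in the alphabet (wrapping around).
Working it through for "lkaxkfg": intermediate "klxafkg", final "zampuzv".

zampuzv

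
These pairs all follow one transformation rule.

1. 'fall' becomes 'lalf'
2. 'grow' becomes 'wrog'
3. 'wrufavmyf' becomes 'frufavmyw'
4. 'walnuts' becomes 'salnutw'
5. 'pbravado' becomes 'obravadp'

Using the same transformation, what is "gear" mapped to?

reag

Looking at the pairs, the operation is to swap the first and last characters.
For "gear" the result is "reag".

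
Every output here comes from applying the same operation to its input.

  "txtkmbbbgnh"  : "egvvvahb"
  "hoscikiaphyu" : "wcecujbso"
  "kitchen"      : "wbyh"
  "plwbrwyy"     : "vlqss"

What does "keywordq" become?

qilxk

What's happening: shift every letter 6 places backward in the alphabet (wrapping around), then delete the first 3 characters.
Starting from "keywordq": after the first operation, "eysqilxk"; after the second, "qilxk".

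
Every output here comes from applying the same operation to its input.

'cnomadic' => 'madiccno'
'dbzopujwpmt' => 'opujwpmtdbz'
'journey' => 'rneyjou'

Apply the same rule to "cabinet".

inetcab

Each output is the input with this applied: move the first 3 characters to the end (rotate left by 3).
On "cabinet" that produces "inetcab".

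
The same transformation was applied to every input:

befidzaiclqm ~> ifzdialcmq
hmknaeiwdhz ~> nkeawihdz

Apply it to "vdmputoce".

The rule is to delete the first 2 characters, then swap each adjacent pair of characters (1↔2, 3↔4, ...).
On "vdmputoce": the first step gives "mputoce", and the second then gives "pmtucoe".
(Check on "hmknaeiwdhz": → "knaeiwdhz" → "nkeawihdz" ✓)

pmtucoe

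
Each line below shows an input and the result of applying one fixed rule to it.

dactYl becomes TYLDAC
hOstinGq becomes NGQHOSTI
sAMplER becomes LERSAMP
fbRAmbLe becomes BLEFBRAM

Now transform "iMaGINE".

INEIMAG

The pattern: move the last 3 characters to the front (rotate right by 3), then convert every letter to uppercase.
Applying both steps to "iMaGINE": "INEiMaG", then "INEIMAG".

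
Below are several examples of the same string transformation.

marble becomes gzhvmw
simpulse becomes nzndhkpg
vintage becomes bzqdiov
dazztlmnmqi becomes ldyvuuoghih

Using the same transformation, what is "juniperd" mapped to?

The rule is to move the last 2 characters to the front (rotate right by 2), then shift every letter 5 places backward in the alphabet (wrapping around).
Working it through for "juniperd": intermediate "rdjunipe", final "myepidkz".
(Check on "simpulse": → "sesimpul" → "nzndhkpg" ✓)

myepidkz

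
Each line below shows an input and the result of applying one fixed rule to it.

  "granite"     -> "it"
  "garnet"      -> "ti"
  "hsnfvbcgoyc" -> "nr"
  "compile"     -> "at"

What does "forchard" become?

gs

The rule is to shift every letter 11 places backward in the alphabet (wrapping around), then keep only the last 2 characters.
Starting from "forchard": after the first operation, "udgrwpgs"; after the second, "gs".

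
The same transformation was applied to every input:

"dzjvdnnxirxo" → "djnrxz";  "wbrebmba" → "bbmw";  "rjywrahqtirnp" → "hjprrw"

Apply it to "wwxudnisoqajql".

Each output is the input with this applied: sort the characters into alphabetical order, then keep every other character starting from the second (positions 2nd, 4th, 6th, ...).
Applying both steps to "wwxudnisoqajql": "adijlnoqqsuwwx", then "djnqswx".
(Check on "wbrebmba": → "abbbemrw" → "bbmw" ✓)

djnqswx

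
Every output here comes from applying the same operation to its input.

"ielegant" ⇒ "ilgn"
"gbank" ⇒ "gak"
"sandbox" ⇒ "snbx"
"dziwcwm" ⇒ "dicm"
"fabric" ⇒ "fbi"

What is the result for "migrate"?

mgae

What's happening: keep every other character starting from the first (positions 1st, 3rd, 5th, ...).
For "migrate" the result is "mgae".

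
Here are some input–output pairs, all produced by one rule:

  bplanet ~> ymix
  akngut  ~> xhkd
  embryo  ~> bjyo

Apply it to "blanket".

yixk

Looking at the pairs, the operation is to shift every letter 3 places backward in the alphabet (wrapping around), then keep only the first 4 characters.
Applying both steps to "blanket": "yixkhbq", then "yixk".
(Check on "embryo": → "bjyovl" → "bjyo" ✓)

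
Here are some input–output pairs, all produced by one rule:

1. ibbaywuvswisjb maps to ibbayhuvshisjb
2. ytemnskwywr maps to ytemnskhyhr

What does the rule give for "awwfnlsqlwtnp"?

What's happening: replace every "w" with "h".
"awwfnlsqlwtnp" → "ahhfnlsqlhtnp".

ahhfnlsqlhtnp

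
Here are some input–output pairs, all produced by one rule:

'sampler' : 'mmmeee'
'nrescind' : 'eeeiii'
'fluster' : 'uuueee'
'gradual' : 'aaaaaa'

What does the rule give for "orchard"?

Each output is the input with this applied: keep one character in every 3, starting at position 3 (positions 3rd, 6th, 9th, ...), then repeat every character 3 times.
"orchard" → "cr" → "cccrrr".

cccrrr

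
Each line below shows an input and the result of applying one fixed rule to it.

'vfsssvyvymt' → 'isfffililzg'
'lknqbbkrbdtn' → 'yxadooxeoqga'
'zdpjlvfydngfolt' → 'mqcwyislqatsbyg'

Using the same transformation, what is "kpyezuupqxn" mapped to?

What's happening: shift every letter 13 places forward in the alphabet (wrapping around) — i.e. ROT13.
So "kpyezuupqxn" becomes "xclrmhhcdka".

xclrmhhcdka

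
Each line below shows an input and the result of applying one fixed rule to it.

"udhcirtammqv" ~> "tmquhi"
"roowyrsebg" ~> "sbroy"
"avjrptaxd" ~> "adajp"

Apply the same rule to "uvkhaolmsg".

lsuka

The transformation: keep every other character starting from the first (positions 1st, 3rd, 5th, ...), then move the first 3 characters to the end (rotate left by 3).
"uvkhaolmsg" → "ukals" → "lsuka".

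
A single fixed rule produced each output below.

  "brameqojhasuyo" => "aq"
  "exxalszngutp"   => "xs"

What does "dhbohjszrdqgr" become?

bj

Looking at the pairs, the operation is to keep one character in every 3, starting at position 3 (positions 3rd, 6th, 9th, ...), then keep only the first 2 characters.
Working it through for "dhbohjszrdqgr": intermediate "bjrg", final "bj".
(Check on "brameqojhasuyo": → "aqhu" → "aq" ✓)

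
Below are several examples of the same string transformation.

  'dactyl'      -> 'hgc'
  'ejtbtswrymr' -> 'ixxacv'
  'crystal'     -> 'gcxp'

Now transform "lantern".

prir

The transformation: shift every letter 4 places forward in the alphabet (wrapping around), then keep every other character starting from the first (positions 1st, 3rd, 5th, ...).
Applying both steps to "lantern": "perxivr", then "prir".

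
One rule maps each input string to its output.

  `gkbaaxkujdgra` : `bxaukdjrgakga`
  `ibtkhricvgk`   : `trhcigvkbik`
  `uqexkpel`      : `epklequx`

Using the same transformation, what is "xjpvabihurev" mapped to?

The transformation: swap each adjacent pair of characters (1↔2, 3↔4, ...), then move the first 3 characters to the end (rotate left by 3).
On "xjpvabihurev": the first step gives "jxvpbahiruve", and the second then gives "pbahiruvejxv".

pbahiruvejxv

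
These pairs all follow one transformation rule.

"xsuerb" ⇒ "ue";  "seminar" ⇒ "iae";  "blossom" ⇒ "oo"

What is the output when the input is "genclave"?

aee

The pattern: move the first 2 characters to the end (rotate left by 2), then keep only the vowels.
For "genclave", step one produces "nclavege"; step two turns that into "aee".
(Check on "blossom": → "ossombl" → "oo" ✓)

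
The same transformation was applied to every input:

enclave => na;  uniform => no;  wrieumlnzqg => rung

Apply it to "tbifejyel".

The transformation: keep one character in every 3, starting at position 2 (positions 2nd, 5th, 8th, ...).
Applying that to "tbifejyel" gives "bee".

bee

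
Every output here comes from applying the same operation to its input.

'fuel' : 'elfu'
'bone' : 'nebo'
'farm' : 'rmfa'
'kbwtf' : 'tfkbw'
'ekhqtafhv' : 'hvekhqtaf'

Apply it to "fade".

defa

The pattern: move the last 2 characters to the front (rotate right by 2).
Doing the same to "fade": "defa".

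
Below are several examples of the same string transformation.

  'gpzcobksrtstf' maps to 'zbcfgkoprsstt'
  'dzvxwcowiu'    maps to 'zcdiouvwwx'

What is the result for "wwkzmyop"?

zkmopwwy

What's happening: sort the characters into alphabetical order, then move the last character to the front.
Applying both steps to "wwkzmyop": "kmopwwyz", then "zkmopwwy".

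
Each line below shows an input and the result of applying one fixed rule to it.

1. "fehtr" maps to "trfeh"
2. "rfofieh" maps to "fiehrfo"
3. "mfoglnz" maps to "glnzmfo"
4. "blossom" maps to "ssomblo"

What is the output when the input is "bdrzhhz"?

Looking at the pairs, the operation is to move the first 3 characters to the end (rotate left by 3).
Applying that to "bdrzhhz" gives "zhhzbdr".

zhhzbdr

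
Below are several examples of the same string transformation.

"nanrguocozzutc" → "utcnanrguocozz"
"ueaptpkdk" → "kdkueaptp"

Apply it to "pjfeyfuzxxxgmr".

gmrpjfeyfuzxxx

The pattern: move the last 3 characters to the front (rotate right by 3).
On "pjfeyfuzxxxgmr" that produces "gmrpjfeyfuzxxx".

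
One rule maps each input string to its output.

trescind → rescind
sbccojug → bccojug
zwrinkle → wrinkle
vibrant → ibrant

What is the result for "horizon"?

orizon

Each output is the input with this applied: delete the first character.
So "horizon" becomes "orizon".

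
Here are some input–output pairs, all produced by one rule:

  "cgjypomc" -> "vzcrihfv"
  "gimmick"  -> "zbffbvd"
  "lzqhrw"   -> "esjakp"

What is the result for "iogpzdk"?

What's happening: shift every letter 7 places backward in the alphabet (wrapping around).
Doing the same to "iogpzdk": "bhziswd".

bhziswd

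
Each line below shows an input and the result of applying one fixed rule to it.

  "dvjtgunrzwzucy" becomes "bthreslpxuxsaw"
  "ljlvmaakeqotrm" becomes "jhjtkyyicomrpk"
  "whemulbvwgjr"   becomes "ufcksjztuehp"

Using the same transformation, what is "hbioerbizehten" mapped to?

fzgmcpzgxcfrcl

The rule is to shift every letter 2 places backward in the alphabet (wrapping around).
On "hbioerbizehten" that produces "fzgmcpzgxcfrcl".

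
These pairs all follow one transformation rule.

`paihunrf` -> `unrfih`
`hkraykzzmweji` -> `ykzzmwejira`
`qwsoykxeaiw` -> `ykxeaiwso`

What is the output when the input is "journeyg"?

neygur

Rule — delete the first 2 characters, then move the first 2 characters to the end (rotate left by 2).
Starting from "journeyg": after the first operation, "urneyg"; after the second, "neygur".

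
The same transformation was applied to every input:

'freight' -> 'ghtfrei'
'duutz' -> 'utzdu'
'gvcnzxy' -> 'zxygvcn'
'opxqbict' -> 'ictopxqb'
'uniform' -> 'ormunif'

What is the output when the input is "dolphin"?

Looking at the pairs, the operation is to move the last 3 characters to the front (rotate right by 3).
On "dolphin" that produces "hindolp".

hindolp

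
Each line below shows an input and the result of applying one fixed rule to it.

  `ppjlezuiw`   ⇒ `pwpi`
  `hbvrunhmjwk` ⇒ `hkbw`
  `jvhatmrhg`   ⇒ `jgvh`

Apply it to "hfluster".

hrfe

The pattern: take characters alternately from the front and the back (1st, last, 2nd, 2nd-last, ...), then keep only the first 4 characters.
On "hfluster": the first step gives "hrfeltus", and the second then gives "hrfe".
(Check on "hbvrunhmjwk": → "hkbwvjrmuhn" → "hkbw" ✓)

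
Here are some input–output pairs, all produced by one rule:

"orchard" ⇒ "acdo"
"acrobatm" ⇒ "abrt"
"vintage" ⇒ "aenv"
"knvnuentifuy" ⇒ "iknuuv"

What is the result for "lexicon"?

clnx

Looking at the pairs, the operation is to keep every other character starting from the first (positions 1st, 3rd, 5th, ...), then sort the characters into alphabetical order.
Working it through for "lexicon": intermediate "lxcn", final "clnx".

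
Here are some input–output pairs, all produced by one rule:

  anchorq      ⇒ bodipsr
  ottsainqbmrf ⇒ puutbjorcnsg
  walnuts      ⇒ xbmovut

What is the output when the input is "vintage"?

What's happening: shift every letter 1 place forward in the alphabet (wrapping around).
So "vintage" becomes "wjoubhf".

wjoubhf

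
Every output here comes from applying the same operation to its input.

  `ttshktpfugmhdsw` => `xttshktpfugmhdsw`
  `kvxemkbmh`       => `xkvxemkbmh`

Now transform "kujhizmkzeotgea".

xkujhizmkzeotgea

Each output is the input with this applied: prepend "x".
Applying that to "kujhizmkzeotgea" gives "xkujhizmkzeotgea".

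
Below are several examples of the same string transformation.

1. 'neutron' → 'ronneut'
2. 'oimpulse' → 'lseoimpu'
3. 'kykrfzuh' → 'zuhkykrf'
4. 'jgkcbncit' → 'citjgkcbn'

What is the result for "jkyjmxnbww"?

The rule is to move the last 3 characters to the front (rotate right by 3).
For "jkyjmxnbww" the result is "bwwjkyjmxn".

bwwjkyjmxn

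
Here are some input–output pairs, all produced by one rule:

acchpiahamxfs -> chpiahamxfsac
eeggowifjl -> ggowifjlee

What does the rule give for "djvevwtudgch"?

The transformation: move the first 2 characters to the end (rotate left by 2).
"djvevwtudgch" → "vevwtudgchdj".

vevwtudgchdj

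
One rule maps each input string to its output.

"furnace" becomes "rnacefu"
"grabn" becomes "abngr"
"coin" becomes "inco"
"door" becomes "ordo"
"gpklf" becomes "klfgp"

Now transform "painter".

interpa

What's happening: move the first 2 characters to the end (rotate left by 2).
So "painter" becomes "interpa".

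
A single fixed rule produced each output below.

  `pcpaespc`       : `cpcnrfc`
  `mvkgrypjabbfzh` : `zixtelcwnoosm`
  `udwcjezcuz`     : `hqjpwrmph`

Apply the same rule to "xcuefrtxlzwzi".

kphrsegkymjm

In each case the input is transformed by: shift every letter 13 places forward in the alphabet (wrapping around) — i.e. ROT13, then delete the last character.
"xcuefrtxlzwzi" → "kphrsegkymjmv" → "kphrsegkymjm".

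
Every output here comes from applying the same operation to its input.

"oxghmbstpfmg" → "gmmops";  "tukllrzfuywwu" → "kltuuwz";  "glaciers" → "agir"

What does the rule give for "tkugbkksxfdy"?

The pattern: keep every other character starting from the first (positions 1st, 3rd, 5th, ...), then sort the characters into alphabetical order.
On "tkugbkksxfdy" that produces "bdktux".

bdktux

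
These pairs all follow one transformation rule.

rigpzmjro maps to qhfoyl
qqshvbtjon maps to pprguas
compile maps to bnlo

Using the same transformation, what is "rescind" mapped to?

Each output is the input with this applied: shift every letter 1 place backward in the alphabet (wrapping around), then delete the last 3 characters.
"rescind" → "qdrb".

qdrb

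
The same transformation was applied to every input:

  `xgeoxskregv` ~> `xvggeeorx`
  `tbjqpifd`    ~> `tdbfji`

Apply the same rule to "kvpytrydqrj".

kjvrpqydt

The transformation: take characters alternately from the front and the back (1st, last, 2nd, 2nd-last, ...), then delete the last 2 characters.
Applying both steps to "kvpytrydqrj": "kjvrpqydtyr", then "kjvrpqydt".
(Check on "tbjqpifd": → "tdbfjiqp" → "tdbfji" ✓)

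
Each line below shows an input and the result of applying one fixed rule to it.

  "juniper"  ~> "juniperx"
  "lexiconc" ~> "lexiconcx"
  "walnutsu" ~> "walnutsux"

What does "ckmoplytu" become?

ckmoplytux

The pattern: append "x".
Applying that to "ckmoplytu" gives "ckmoplytux".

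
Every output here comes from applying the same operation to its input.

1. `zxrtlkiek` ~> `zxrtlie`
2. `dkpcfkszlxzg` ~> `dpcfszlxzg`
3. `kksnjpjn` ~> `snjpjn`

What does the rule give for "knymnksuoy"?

Looking at the pairs, the operation is to remove every "k".
"knymnksuoy" → "nymnsuoy".

nymnsuoy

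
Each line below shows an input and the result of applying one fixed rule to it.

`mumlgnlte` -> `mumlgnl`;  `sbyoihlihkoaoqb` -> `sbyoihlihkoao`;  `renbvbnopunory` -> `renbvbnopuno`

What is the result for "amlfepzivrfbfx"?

amlfepzivrfb

The transformation: delete the last 2 characters.
"amlfepzivrfbfx" → "amlfepzivrfb".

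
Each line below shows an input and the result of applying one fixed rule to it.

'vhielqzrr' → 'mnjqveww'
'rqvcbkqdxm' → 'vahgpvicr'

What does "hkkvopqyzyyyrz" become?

Looking at the pairs, the operation is to delete the first character, then shift every letter 5 places forward in the alphabet (wrapping around).
Working it through for "hkkvopqyzyyyrz": intermediate "kkvopqyzyyyrz", final "ppatuvdedddwe".

ppatuvdedddwe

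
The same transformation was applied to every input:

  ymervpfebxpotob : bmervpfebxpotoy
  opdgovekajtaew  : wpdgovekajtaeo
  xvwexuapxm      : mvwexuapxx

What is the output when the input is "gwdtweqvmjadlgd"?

dwdtweqvmjadlgg

What's happening: swap the first and last characters.
For "gwdtweqvmjadlgd" the result is "dwdtweqvmjadlgg".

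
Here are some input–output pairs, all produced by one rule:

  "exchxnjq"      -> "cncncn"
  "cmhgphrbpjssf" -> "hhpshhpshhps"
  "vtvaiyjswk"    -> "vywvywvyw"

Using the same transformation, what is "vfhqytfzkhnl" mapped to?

htklhtklhtkl

The pattern: keep one character in every 3, starting at position 3 (positions 3rd, 6th, 9th, ...), then write the whole string 3 times in a row.
Starting from "vfhqytfzkhnl": after the first operation, "htkl"; after the second, "htklhtklhtkl".
(Check on "cmhgphrbpjssf": → "hhps" → "hhpshhpshhps" ✓)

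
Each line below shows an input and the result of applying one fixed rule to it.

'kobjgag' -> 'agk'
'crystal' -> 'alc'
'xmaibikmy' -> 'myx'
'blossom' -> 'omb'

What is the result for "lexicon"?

onl

In each case the input is transformed by: move the last 2 characters to the front (rotate right by 2), then keep only the first 3 characters.
So "lexicon" becomes "onl".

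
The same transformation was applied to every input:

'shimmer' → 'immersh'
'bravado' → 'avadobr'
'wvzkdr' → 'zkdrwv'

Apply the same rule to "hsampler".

Rule — move the first 2 characters to the end (rotate left by 2).
For "hsampler" the result is "amplerhs".

amplerhs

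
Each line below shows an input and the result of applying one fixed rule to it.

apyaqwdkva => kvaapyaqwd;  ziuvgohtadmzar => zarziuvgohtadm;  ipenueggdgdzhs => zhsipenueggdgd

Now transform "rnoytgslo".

In each case the input is transformed by: move the last 3 characters to the front (rotate right by 3).
"rnoytgslo" → "slornoytg".

slornoytg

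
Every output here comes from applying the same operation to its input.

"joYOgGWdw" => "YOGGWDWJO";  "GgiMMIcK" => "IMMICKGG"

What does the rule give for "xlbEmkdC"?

Looking at the pairs, the operation is to move the first 2 characters to the end (rotate left by 2), then convert every letter to uppercase.
Applying both steps to "xlbEmkdC": "bEmkdCxl", then "BEMKDCXL".

BEMKDCXL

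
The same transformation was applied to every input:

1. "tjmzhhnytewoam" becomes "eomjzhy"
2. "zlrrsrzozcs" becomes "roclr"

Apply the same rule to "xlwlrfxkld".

Rule — keep every other character starting from the second (positions 2nd, 4th, 6th, ...), then move the last 3 characters to the front (rotate right by 3).
"xlwlrfxkld" → "llfkd" → "fkdll".

fkdll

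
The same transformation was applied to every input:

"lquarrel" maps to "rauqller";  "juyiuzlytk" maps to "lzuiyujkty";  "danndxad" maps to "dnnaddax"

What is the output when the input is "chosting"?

tsohcgni

In each case the input is transformed by: reverse the string, then move the first 3 characters to the end (rotate left by 3).
Doing the same to "chosting": "tsohcgni".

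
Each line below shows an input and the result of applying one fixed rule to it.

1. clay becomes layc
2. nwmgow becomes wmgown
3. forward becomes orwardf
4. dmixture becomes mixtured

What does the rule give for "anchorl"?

Each output is the input with this applied: move the first character to the end.
For "anchorl" the result is "nchorla".

nchorla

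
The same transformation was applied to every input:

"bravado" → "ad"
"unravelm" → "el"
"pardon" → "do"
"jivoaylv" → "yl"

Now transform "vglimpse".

The pattern: move the last character to the front, then keep only the last 2 characters.
On "vglimpse": the first step gives "evglimps", and the second then gives "ps".
(Check on "jivoaylv": → "vjivoayl" → "yl" ✓)

ps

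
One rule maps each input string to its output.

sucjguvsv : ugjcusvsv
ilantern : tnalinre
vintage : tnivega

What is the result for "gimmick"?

The transformation: reverse the string, then move the first 3 characters to the end (rotate left by 3).
On "gimmick": the first step gives "kcimmig", and the second then gives "mmigkci".

mmigkci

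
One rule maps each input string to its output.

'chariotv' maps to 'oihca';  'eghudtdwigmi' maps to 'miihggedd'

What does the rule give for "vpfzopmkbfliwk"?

ppomlkkiffb

In each case the input is transformed by: sort the characters into reverse alphabetical order, then delete the first 3 characters.
On "vpfzopmkbfliwk": the first step gives "zwvppomlkkiffb", and the second then gives "ppomlkkiffb".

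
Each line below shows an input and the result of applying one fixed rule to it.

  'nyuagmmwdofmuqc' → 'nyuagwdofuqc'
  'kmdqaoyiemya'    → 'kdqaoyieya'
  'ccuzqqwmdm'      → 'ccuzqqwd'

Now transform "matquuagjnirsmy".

The pattern: remove every "m".
Doing the same to "matquuagjnirsmy": "atquuagjnirsy".

atquuagjnirsy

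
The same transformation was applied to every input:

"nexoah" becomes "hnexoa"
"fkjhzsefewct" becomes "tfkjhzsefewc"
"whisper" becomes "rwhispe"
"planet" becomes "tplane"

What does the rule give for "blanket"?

tblanke

The pattern: move the last character to the front.
For "blanket" the result is "tblanke".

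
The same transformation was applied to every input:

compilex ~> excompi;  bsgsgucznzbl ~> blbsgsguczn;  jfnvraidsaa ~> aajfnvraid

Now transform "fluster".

erflus

In each case the input is transformed by: move the last 2 characters to the front (rotate right by 2), then delete the last character.
For "fluster", step one produces "erflust"; step two turns that into "erflus".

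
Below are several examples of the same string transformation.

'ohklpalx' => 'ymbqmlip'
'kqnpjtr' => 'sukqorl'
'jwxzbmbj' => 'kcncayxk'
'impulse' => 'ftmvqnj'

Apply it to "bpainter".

In each case the input is transformed by: shift every letter 1 place forward in the alphabet (wrapping around), then reverse the string.
So "bpainter" becomes "sfuojbqc".

sfuojbqc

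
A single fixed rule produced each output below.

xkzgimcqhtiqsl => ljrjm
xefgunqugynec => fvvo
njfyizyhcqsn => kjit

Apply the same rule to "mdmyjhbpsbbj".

ekqc

The rule is to keep one character in every 3, starting at position 2 (positions 2nd, 5th, 8th, ...), then shift every letter 1 place forward in the alphabet (wrapping around).
On "mdmyjhbpsbbj": the first step gives "djpb", and the second then gives "ekqc".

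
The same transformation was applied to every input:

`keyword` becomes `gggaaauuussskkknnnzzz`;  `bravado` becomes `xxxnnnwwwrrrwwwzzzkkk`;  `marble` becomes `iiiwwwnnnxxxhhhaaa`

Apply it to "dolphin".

zzzkkkhhhllldddeeejjj

The transformation: shift every letter 4 places backward in the alphabet (wrapping around), then repeat every character 3 times.
Applying both steps to "dolphin": "zkhldej", then "zzzkkkhhhllldddeeejjj".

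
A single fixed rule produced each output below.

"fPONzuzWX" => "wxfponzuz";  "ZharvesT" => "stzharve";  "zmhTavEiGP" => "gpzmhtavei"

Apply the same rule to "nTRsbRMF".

mfntrsbr

Each output is the input with this applied: move the last 2 characters to the front (rotate right by 2), then convert every letter to lowercase.
Working it through for "nTRsbRMF": intermediate "MFnTRsbR", final "mfntrsbr".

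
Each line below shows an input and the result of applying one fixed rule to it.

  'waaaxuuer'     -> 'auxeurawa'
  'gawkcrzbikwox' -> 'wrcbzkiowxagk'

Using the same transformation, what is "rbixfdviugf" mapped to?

The pattern: swap each adjacent pair of characters (1↔2, 3↔4, ...), then move the first 3 characters to the end (rotate left by 3).
On "rbixfdviugf": the first step gives "brxidfivguf", and the second then gives "idfivgufbrx".

idfivgufbrx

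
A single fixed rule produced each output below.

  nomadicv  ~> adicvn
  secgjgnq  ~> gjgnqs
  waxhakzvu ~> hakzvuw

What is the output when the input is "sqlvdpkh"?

Rule — move the first character to the end, then delete the first 2 characters.
Working it through for "sqlvdpkh": intermediate "qlvdpkhs", final "vdpkhs".

vdpkhs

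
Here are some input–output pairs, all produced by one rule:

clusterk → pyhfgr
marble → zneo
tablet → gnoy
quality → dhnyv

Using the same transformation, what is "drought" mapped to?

The transformation: delete the last 2 characters, then shift every letter 13 places forward in the alphabet (wrapping around) — i.e. ROT13.
"drought" → "droug" → "qebht".

qebht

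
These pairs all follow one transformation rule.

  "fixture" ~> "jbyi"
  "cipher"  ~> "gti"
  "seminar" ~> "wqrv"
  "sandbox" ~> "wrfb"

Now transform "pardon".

tvs

The transformation: keep every other character starting from the first (positions 1st, 3rd, 5th, ...), then shift every letter 4 places forward in the alphabet (wrapping around).
Applying both steps to "pardon": "pro", then "tvs".
(Check on "cipher": → "cpe" → "gti" ✓)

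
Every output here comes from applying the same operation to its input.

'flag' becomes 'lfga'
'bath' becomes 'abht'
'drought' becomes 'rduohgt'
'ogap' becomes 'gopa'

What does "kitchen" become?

The rule is to swap each adjacent pair of characters (1↔2, 3↔4, ...).
Doing the same to "kitchen": "ikctehn".

ikctehn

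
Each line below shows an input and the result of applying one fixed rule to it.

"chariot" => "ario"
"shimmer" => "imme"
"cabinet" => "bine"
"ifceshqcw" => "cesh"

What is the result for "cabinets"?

The rule is to move the first 2 characters to the end (rotate left by 2), then keep only the first 4 characters.
Starting from "cabinets": after the first operation, "binetsca"; after the second, "bine".

bine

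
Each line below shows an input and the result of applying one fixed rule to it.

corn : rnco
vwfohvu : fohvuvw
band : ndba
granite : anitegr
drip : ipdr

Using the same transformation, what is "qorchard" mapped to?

rchardqo

Each output is the input with this applied: move the first 2 characters to the end (rotate left by 2).
"qorchard" → "rchardqo".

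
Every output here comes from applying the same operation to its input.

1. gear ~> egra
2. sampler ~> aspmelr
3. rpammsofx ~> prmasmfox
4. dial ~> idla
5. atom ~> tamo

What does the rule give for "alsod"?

The pattern: swap each adjacent pair of characters (1↔2, 3↔4, ...).
For "alsod" the result is "laosd".

laosd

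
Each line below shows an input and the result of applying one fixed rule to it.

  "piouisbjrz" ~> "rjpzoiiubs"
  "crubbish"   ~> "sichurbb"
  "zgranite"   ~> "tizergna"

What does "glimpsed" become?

esgdilpm

The pattern: move the last 3 characters to the front (rotate right by 3), then swap each adjacent pair of characters (1↔2, 3↔4, ...).
Working it through for "glimpsed": intermediate "sedglimp", final "esgdilpm".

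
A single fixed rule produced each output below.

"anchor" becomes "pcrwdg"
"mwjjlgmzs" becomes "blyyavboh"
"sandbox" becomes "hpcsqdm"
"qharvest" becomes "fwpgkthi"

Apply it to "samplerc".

In each case the input is transformed by: shift every letter 11 places backward in the alphabet (wrapping around).
So "samplerc" becomes "hpbeatgr".

hpbeatgr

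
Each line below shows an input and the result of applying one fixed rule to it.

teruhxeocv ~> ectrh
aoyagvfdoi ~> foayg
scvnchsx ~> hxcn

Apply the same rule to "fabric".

The transformation: swap the front and back halves of the string, then keep every other character starting from the second (positions 2nd, 4th, 6th, ...).
On "fabric": the first step gives "ricfab", and the second then gives "ifb".

ifb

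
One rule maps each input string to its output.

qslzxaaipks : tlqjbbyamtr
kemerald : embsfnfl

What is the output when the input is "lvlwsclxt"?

uymdtxmwm

The rule is to shift every letter 1 place forward in the alphabet (wrapping around), then reverse the string.
On "lvlwsclxt": the first step gives "mwmxtdmyu", and the second then gives "uymdtxmwm".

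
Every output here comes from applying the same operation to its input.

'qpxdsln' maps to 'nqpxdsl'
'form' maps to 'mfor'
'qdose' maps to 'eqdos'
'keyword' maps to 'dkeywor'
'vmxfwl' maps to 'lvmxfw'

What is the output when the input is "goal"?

In each case the input is transformed by: move the last character to the front.
Applying that to "goal" gives "lgoa".

lgoa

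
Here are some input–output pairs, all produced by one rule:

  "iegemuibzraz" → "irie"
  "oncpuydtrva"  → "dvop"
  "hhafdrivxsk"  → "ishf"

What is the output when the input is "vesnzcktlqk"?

kqvn

The transformation: keep one character in every 3, starting at position 1 (positions 1st, 4th, 7th, ...), then move the first 2 characters to the end (rotate left by 2).
For "vesnzcktlqk", step one produces "vnkq"; step two turns that into "kqvn".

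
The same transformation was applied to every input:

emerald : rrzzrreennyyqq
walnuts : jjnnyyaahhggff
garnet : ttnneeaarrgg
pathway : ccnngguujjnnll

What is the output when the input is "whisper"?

Rule — shift every letter 13 places forward in the alphabet (wrapping around) — i.e. ROT13, then double every character.
Applying both steps to "whisper": "juvfcre", then "jjuuvvffccrree".

jjuuvvffccrree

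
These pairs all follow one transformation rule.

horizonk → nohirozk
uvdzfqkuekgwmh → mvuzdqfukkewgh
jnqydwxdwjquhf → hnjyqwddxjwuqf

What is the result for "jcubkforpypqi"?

The rule is to swap each adjacent pair of characters (1↔2, 3↔4, ...), then move the last character to the front.
Starting from "jcubkforpypqi": after the first operation, "cjbufkroypqpi"; after the second, "icjbufkroypqp".
(Check on "uvdzfqkuekgwmh": → "vuzdqfukkewghm" → "mvuzdqfukkewgh" ✓)

icjbufkroypqp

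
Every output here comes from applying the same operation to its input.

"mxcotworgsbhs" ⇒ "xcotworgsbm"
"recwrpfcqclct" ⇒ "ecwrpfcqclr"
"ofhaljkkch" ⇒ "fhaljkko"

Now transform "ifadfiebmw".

fadfiebi

Each output is the input with this applied: delete the last 2 characters, then move the first character to the end.
"ifadfiebmw" → "ifadfieb" → "fadfiebi".
(Check on "ofhaljkkch": → "ofhaljkk" → "fhaljkko" ✓)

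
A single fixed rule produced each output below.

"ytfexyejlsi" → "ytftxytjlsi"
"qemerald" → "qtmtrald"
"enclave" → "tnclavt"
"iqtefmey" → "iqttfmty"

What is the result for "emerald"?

tmtrald

What's happening: replace every "e" with "t".
For "emerald" the result is "tmtrald".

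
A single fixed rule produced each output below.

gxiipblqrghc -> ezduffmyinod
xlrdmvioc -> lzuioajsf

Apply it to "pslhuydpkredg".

admpiervamhob

In each case the input is transformed by: shift every letter 3 places backward in the alphabet (wrapping around), then move the last 2 characters to the front (rotate right by 2).
"pslhuydpkredg" → "admpiervamhob".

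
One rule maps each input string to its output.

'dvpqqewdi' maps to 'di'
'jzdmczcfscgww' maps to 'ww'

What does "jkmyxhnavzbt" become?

bt

What's happening: keep only the last 2 characters.
Doing the same to "jkmyxhnavzbt": "bt".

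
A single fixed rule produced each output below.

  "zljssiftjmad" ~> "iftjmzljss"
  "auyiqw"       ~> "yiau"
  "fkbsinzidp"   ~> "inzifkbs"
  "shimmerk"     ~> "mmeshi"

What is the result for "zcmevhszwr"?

vhszzcme

What's happening: delete the last 2 characters, then swap the front and back halves of the string.
For "zcmevhszwr" the result is "vhszzcme".
(Check on "zljssiftjmad": → "zljssiftjm" → "iftjmzljss" ✓)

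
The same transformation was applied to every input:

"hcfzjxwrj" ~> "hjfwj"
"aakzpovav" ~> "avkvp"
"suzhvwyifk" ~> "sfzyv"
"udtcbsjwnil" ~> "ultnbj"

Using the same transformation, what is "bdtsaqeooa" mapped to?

botea

The pattern: keep every other character starting from the first (positions 1st, 3rd, 5th, ...), then take characters alternately from the front and the back (1st, last, 2nd, 2nd-last, ...).
Applying both steps to "bdtsaqeooa": "btaeo", then "botea".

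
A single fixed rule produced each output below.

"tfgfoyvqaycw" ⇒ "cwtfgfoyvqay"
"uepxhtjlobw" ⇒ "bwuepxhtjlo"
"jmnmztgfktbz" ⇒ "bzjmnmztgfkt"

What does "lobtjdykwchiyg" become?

yglobtjdykwchi

Looking at the pairs, the operation is to move the last 2 characters to the front (rotate right by 2).
Applying that to "lobtjdykwchiyg" gives "yglobtjdykwchi".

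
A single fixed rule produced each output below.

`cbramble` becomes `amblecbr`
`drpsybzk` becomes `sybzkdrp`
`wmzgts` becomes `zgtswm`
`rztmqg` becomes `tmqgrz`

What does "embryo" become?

bryoem

In each case the input is transformed by: move the last character to the front, then swap the front and back halves of the string.
Working it through for "embryo": intermediate "oembry", final "bryoem".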